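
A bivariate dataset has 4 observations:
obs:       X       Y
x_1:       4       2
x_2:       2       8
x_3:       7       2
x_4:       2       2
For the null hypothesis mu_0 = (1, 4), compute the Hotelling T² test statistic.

Step 1 — sample mean vector:
  mean(X) = (4 + 2 + 7 + 2) / 4 = 15/4 = 3.75
  mean(Y) = (2 + 8 + 2 + 2) / 4 = 14/4 = 3.5
  x̄ = (3.75, 3.5),  deviation x̄ - mu_0 = (3.75, 3.5) - (1, 4) = (2.75, -0.5).

Step 2 — sample covariance matrix, S[i,j] = (1/(n-1)) · Σ_k (x_{k,i} - mean_i) · (x_{k,j} - mean_j), divisor n-1 = 3:
  S[X,X] = ((0.25)·(0.25) + (-1.75)·(-1.75) + (3.25)·(3.25) + (-1.75)·(-1.75)) / 3 = 16.75/3 = 5.5833
  S[X,Y] = ((0.25)·(-1.5) + (-1.75)·(4.5) + (3.25)·(-1.5) + (-1.75)·(-1.5)) / 3 = -10.5/3 = -3.5
  S[Y,Y] = ((-1.5)·(-1.5) + (4.5)·(4.5) + (-1.5)·(-1.5) + (-1.5)·(-1.5)) / 3 = 27/3 = 9
  S = [[5.5833, -3.5],
 [-3.5, 9]].

Step 3 — invert S. det(S) = 5.5833·9 - (-3.5)² = 38.
  S^{-1} = (1/det) · [[d, -b], [-b, a]] = [[0.2368, 0.0921],
 [0.0921, 0.1469]].

Step 4 — quadratic form (x̄ - mu_0)^T · S^{-1} · (x̄ - mu_0):
  S^{-1} · (x̄ - mu_0) = (0.6053, 0.1798),
  (x̄ - mu_0)^T · [...] = (2.75)·(0.6053) + (-0.5)·(0.1798) = 1.5746.

Step 5 — scale by n: T² = 4 · 1.5746 = 6.2982.

T² ≈ 6.2982


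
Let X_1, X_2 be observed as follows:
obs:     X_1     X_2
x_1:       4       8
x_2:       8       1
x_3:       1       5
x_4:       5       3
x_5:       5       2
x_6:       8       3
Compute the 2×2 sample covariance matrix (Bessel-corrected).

Step 1 — column means:
  mean(X_1) = (4 + 8 + 1 + 5 + 5 + 8) / 6 = 31/6 = 5.1667
  mean(X_2) = (8 + 1 + 5 + 3 + 2 + 3) / 6 = 22/6 = 3.6667

Step 2 — sample covariance S[i,j] = (1/(n-1)) · Σ_k (x_{k,i} - mean_i) · (x_{k,j} - mean_j), with n-1 = 5.
  S[X_1,X_1] = ((-1.1667)·(-1.1667) + (2.8333)·(2.8333) + (-4.1667)·(-4.1667) + (-0.1667)·(-0.1667) + (-0.1667)·(-0.1667) + (2.8333)·(2.8333)) / 5 = 34.8333/5 = 6.9667
  S[X_1,X_2] = ((-1.1667)·(4.3333) + (2.8333)·(-2.6667) + (-4.1667)·(1.3333) + (-0.1667)·(-0.6667) + (-0.1667)·(-1.6667) + (2.8333)·(-0.6667)) / 5 = -19.6667/5 = -3.9333
  S[X_2,X_2] = ((4.3333)·(4.3333) + (-2.6667)·(-2.6667) + (1.3333)·(1.3333) + (-0.6667)·(-0.6667) + (-1.6667)·(-1.6667) + (-0.6667)·(-0.6667)) / 5 = 31.3333/5 = 6.2667

S is symmetric (S[j,i] = S[i,j]). Assembling:

S = [[6.9667, -3.9333],
 [-3.9333, 6.2667]]


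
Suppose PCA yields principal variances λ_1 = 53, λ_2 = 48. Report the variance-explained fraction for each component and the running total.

Step 1 — total variance = trace(Sigma) = Σ λ_i = 53 + 48 = 101.

Step 2 — fraction explained by component i = λ_i / Σ λ:
  PC1: 53/101 = 0.5248
  PC2: 48/101 = 0.4752

Step 3 — cumulative fraction after k components = (λ_1 + ... + λ_k) / Σ λ:
  k = 1: 53/101 = 0.5248
  k = 2: (53 + 48)/101 = 101/101 = 1

Summary (fraction, with percent):

explained: PC1 0.5248 (52.48%), PC2 0.4752 (47.52%);  cumulative: 0.5248, 1


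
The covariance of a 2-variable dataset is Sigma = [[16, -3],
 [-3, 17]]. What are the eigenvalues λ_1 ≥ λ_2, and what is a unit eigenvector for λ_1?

Step 1 — characteristic polynomial of 2×2 Sigma:
  det(Sigma - λI) = λ² - trace · λ + det = 0.
  trace = 16 + 17 = 33, det = 16·17 - (-3)² = 263.
Step 2 — discriminant:
  Δ = trace² - 4·det = 1089 - 1052 = 37.
Step 3 — eigenvalues:
  λ = (trace ± √Δ)/2 = (33 ± 6.0828)/2,
  λ_1 = 19.5414,  λ_2 = 13.4586.

Step 4 — unit eigenvector for λ_1: solve (Sigma - λ_1 I)v = 0. First row:
  (16 - 19.5414)·v_x + (-3)·v_y = 0, i.e. (-3.5414)·v_x + (-3)·v_y = 0,
  so v ∝ (b, λ_1 - a) = (-3, 3.5414); multiply by -1 so the first entry is positive: u = (3, -3.5414).
  ||u|| = √((3)² + (-3.5414)²) = √(21.5414) ≈ 4.6413,
  v_1 = u/||u|| ≈ (0.6464, -0.763) (||v_1|| = 1).

λ_1 = 19.5414,  λ_2 = 13.4586;  v_1 ≈ (0.6464, -0.763)


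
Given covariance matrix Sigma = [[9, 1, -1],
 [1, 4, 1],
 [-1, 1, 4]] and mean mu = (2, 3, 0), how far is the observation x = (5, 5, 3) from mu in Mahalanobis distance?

Step 1 — centre the observation: (x - mu) = (3, 2, 3).

Step 2 — invert Sigma (cofactor / det for 3×3, or solve directly):
  Sigma^{-1} = [[0.12, -0.04, 0.04],
 [-0.04, 0.28, -0.08],
 [0.04, -0.08, 0.28]].

Step 3 — form the quadratic (x - mu)^T · Sigma^{-1} · (x - mu):
  Sigma^{-1} · (x - mu) = (0.4, 0.2, 0.8).
  (x - mu)^T · [Sigma^{-1} · (x - mu)] = (3)·(0.4) + (2)·(0.2) + (3)·(0.8) = 4.

Step 4 — take square root: d = √(4) ≈ 2.

d(x, mu) = √(4) ≈ 2


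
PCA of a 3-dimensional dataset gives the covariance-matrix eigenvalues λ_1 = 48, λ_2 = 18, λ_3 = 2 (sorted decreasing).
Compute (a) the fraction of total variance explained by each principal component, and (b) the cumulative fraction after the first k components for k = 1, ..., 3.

Step 1 — total variance = trace(Sigma) = Σ λ_i = 48 + 18 + 2 = 68.

Step 2 — fraction explained by component i = λ_i / Σ λ:
  PC1: 48/68 = 0.7059
  PC2: 18/68 = 0.2647
  PC3: 2/68 = 0.0294

Step 3 — cumulative fraction after k components = (λ_1 + ... + λ_k) / Σ λ:
  k = 1: 48/68 = 0.7059
  k = 2: (48 + 18)/68 = 66/68 = 0.9706
  k = 3: (48 + 18 + 2)/68 = 68/68 = 1

Summary (fraction, with percent):

explained: PC1 0.7059 (70.59%), PC2 0.2647 (26.47%), PC3 0.0294 (2.94%);  cumulative: 0.7059, 0.9706, 1


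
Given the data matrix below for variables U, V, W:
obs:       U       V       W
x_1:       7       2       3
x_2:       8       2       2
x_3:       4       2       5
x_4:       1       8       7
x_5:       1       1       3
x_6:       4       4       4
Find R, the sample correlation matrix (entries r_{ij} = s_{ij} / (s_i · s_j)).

Step 1 — column means:
  mean(U) = (7 + 8 + 4 + 1 + 1 + 4) / 6 = 25/6 = 4.1667
  mean(V) = (2 + 2 + 2 + 8 + 1 + 4) / 6 = 19/6 = 3.1667
  mean(W) = (3 + 2 + 5 + 7 + 3 + 4) / 6 = 24/6 = 4

Step 2 — sample variances and covariances s[i,j] = (1/(n-1)) · Σ_k (x_{k,i} - mean_i) · (x_{k,j} - mean_j), with n-1 = 5:
  s[U,U] = ((2.8333)·(2.8333) + (3.8333)·(3.8333) + (-0.1667)·(-0.1667) + (-3.1667)·(-3.1667) + (-3.1667)·(-3.1667) + (-0.1667)·(-0.1667)) / 5 = 42.8333/5 = 8.5667
  s[U,V] = ((2.8333)·(-1.1667) + (3.8333)·(-1.1667) + (-0.1667)·(-1.1667) + (-3.1667)·(4.8333) + (-3.1667)·(-2.1667) + (-0.1667)·(0.8333)) / 5 = -16.1667/5 = -3.2333
  s[U,W] = ((2.8333)·(-1) + (3.8333)·(-2) + (-0.1667)·(1) + (-3.1667)·(3) + (-3.1667)·(-1) + (-0.1667)·(0)) / 5 = -17/5 = -3.4
  s[V,V] = ((-1.1667)·(-1.1667) + (-1.1667)·(-1.1667) + (-1.1667)·(-1.1667) + (4.8333)·(4.8333) + (-2.1667)·(-2.1667) + (0.8333)·(0.8333)) / 5 = 32.8333/5 = 6.5667
  s[V,W] = ((-1.1667)·(-1) + (-1.1667)·(-2) + (-1.1667)·(1) + (4.8333)·(3) + (-2.1667)·(-1) + (0.8333)·(0)) / 5 = 19/5 = 3.8
  s[W,W] = ((-1)·(-1) + (-2)·(-2) + (1)·(1) + (3)·(3) + (-1)·(-1) + (0)·(0)) / 5 = 16/5 = 3.2
  Sample standard deviations s_i = √(s[i,i]):
  s(U) = √(8.5667) = 2.9269
  s(V) = √(6.5667) = 2.5626
  s(W) = √(3.2) = 1.7889

Step 3 — r_{ij} = s_{ij} / (s_i · s_j):
  r[U,U] = 1 (diagonal).
  r[U,V] = -3.2333 / (2.9269 · 2.5626) = -3.2333 / 7.5003 = -0.4311
  r[U,W] = -3.4 / (2.9269 · 1.7889) = -3.4 / 5.2358 = -0.6494
  r[V,V] = 1 (diagonal).
  r[V,W] = 3.8 / (2.5626 · 1.7889) = 3.8 / 4.584 = 0.829
  r[W,W] = 1 (diagonal).

R is symmetric with unit diagonal. Assembling:

R = [[1, -0.4311, -0.6494],
 [-0.4311, 1, 0.829],
 [-0.6494, 0.829, 1]]


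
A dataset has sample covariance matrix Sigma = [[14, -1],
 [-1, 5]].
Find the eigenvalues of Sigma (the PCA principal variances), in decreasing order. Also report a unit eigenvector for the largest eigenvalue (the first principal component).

Step 1 — characteristic polynomial of 2×2 Sigma:
  det(Sigma - λI) = λ² - trace · λ + det = 0.
  trace = 14 + 5 = 19, det = 14·5 - (-1)² = 69.
Step 2 — discriminant:
  Δ = trace² - 4·det = 361 - 276 = 85.
Step 3 — eigenvalues:
  λ = (trace ± √Δ)/2 = (19 ± 9.2195)/2,
  λ_1 = 14.1098,  λ_2 = 4.8902.

Step 4 — unit eigenvector for λ_1: solve (Sigma - λ_1 I)v = 0. First row:
  (14 - 14.1098)·v_x + (-1)·v_y = 0, i.e. (-0.1098)·v_x + (-1)·v_y = 0,
  so v ∝ (b, λ_1 - a) = (-1, 0.1098); multiply by -1 so the first entry is positive: u = (1, -0.1098).
  ||u|| = √((1)² + (-0.1098)²) = √(1.012) ≈ 1.006,
  v_1 = u/||u|| ≈ (0.994, -0.1091) (||v_1|| = 1).

λ_1 = 14.1098,  λ_2 = 4.8902;  v_1 ≈ (0.994, -0.1091)


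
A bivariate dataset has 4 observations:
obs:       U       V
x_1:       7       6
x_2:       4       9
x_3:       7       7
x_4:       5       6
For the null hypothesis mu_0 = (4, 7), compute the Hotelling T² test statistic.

Step 1 — sample mean vector:
  mean(U) = (7 + 4 + 7 + 5) / 4 = 23/4 = 5.75
  mean(V) = (6 + 9 + 7 + 6) / 4 = 28/4 = 7
  x̄ = (5.75, 7),  deviation x̄ - mu_0 = (5.75, 7) - (4, 7) = (1.75, 0).

Step 2 — sample covariance matrix, S[i,j] = (1/(n-1)) · Σ_k (x_{k,i} - mean_i) · (x_{k,j} - mean_j), divisor n-1 = 3:
  S[U,U] = ((1.25)·(1.25) + (-1.75)·(-1.75) + (1.25)·(1.25) + (-0.75)·(-0.75)) / 3 = 6.75/3 = 2.25
  S[U,V] = ((1.25)·(-1) + (-1.75)·(2) + (1.25)·(0) + (-0.75)·(-1)) / 3 = -4/3 = -1.3333
  S[V,V] = ((-1)·(-1) + (2)·(2) + (0)·(0) + (-1)·(-1)) / 3 = 6/3 = 2
  S = [[2.25, -1.3333],
 [-1.3333, 2]].

Step 3 — invert S. det(S) = 2.25·2 - (-1.3333)² = 2.7222.
  S^{-1} = (1/det) · [[d, -b], [-b, a]] = [[0.7347, 0.4898],
 [0.4898, 0.8265]].

Step 4 — quadratic form (x̄ - mu_0)^T · S^{-1} · (x̄ - mu_0):
  S^{-1} · (x̄ - mu_0) = (1.2857, 0.8571),
  (x̄ - mu_0)^T · [...] = (1.75)·(1.2857) + (0)·(0.8571) = 2.25.

Step 5 — scale by n: T² = 4 · 2.25 = 9.

T² ≈ 9


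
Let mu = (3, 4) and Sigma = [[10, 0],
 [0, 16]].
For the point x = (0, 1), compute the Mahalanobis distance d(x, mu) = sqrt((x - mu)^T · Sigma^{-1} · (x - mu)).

Step 1 — centre the observation: (x - mu) = (-3, -3).

Step 2 — invert Sigma. det(Sigma) = 10·16 - (0)² = 160.
  Sigma^{-1} = (1/det) · [[d, -b], [-b, a]] = [[0.1, 0],
 [0, 0.0625]].

Step 3 — form the quadratic (x - mu)^T · Sigma^{-1} · (x - mu):
  Sigma^{-1} · (x - mu) = (-0.3, -0.1875).
  (x - mu)^T · [Sigma^{-1} · (x - mu)] = (-3)·(-0.3) + (-3)·(-0.1875) = 1.4625.

Step 4 — take square root: d = √(1.4625) ≈ 1.2093.

d(x, mu) = √(1.4625) ≈ 1.2093


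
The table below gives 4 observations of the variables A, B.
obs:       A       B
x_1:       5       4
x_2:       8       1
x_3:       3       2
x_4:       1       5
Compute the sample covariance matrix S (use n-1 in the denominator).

Step 1 — column means:
  mean(A) = (5 + 8 + 3 + 1) / 4 = 17/4 = 4.25
  mean(B) = (4 + 1 + 2 + 5) / 4 = 12/4 = 3

Step 2 — sample covariance S[i,j] = (1/(n-1)) · Σ_k (x_{k,i} - mean_i) · (x_{k,j} - mean_j), with n-1 = 3.
  S[A,A] = ((0.75)·(0.75) + (3.75)·(3.75) + (-1.25)·(-1.25) + (-3.25)·(-3.25)) / 3 = 26.75/3 = 8.9167
  S[A,B] = ((0.75)·(1) + (3.75)·(-2) + (-1.25)·(-1) + (-3.25)·(2)) / 3 = -12/3 = -4
  S[B,B] = ((1)·(1) + (-2)·(-2) + (-1)·(-1) + (2)·(2)) / 3 = 10/3 = 3.3333

S is symmetric (S[j,i] = S[i,j]). Assembling:

S = [[8.9167, -4],
 [-4, 3.3333]]


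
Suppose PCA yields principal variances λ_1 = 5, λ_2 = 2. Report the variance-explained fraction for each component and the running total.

Step 1 — total variance = trace(Sigma) = Σ λ_i = 5 + 2 = 7.

Step 2 — fraction explained by component i = λ_i / Σ λ:
  PC1: 5/7 = 0.7143
  PC2: 2/7 = 0.2857

Step 3 — cumulative fraction after k components = (λ_1 + ... + λ_k) / Σ λ:
  k = 1: 5/7 = 0.7143
  k = 2: (5 + 2)/7 = 7/7 = 1

Summary (fraction, with percent):

explained: PC1 0.7143 (71.43%), PC2 0.2857 (28.57%);  cumulative: 0.7143, 1


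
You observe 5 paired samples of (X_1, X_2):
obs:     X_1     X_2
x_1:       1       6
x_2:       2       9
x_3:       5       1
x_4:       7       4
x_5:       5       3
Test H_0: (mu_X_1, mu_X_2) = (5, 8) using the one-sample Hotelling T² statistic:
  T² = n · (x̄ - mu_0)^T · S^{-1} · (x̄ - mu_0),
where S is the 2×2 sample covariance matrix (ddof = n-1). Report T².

Step 1 — sample mean vector:
  mean(X_1) = (1 + 2 + 5 + 7 + 5) / 5 = 20/5 = 4
  mean(X_2) = (6 + 9 + 1 + 4 + 3) / 5 = 23/5 = 4.6
  x̄ = (4, 4.6),  deviation x̄ - mu_0 = (4, 4.6) - (5, 8) = (-1, -3.4).

Step 2 — sample covariance matrix, S[i,j] = (1/(n-1)) · Σ_k (x_{k,i} - mean_i) · (x_{k,j} - mean_j), divisor n-1 = 4:
  S[X_1,X_1] = ((-3)·(-3) + (-2)·(-2) + (1)·(1) + (3)·(3) + (1)·(1)) / 4 = 24/4 = 6
  S[X_1,X_2] = ((-3)·(1.4) + (-2)·(4.4) + (1)·(-3.6) + (3)·(-0.6) + (1)·(-1.6)) / 4 = -20/4 = -5
  S[X_2,X_2] = ((1.4)·(1.4) + (4.4)·(4.4) + (-3.6)·(-3.6) + (-0.6)·(-0.6) + (-1.6)·(-1.6)) / 4 = 37.2/4 = 9.3
  S = [[6, -5],
 [-5, 9.3]].

Step 3 — invert S. det(S) = 6·9.3 - (-5)² = 30.8.
  S^{-1} = (1/det) · [[d, -b], [-b, a]] = [[0.3019, 0.1623],
 [0.1623, 0.1948]].

Step 4 — quadratic form (x̄ - mu_0)^T · S^{-1} · (x̄ - mu_0):
  S^{-1} · (x̄ - mu_0) = (-0.8539, -0.8247),
  (x̄ - mu_0)^T · [...] = (-1)·(-0.8539) + (-3.4)·(-0.8247) = 3.6578.

Step 5 — scale by n: T² = 5 · 3.6578 = 18.289.

T² ≈ 18.289


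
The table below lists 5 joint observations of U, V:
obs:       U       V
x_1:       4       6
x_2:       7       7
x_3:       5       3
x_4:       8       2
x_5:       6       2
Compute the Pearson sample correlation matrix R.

Step 1 — column means:
  mean(U) = (4 + 7 + 5 + 8 + 6) / 5 = 30/5 = 6
  mean(V) = (6 + 7 + 3 + 2 + 2) / 5 = 20/5 = 4

Step 2 — sample variances and covariances s[i,j] = (1/(n-1)) · Σ_k (x_{k,i} - mean_i) · (x_{k,j} - mean_j), with n-1 = 4:
  s[U,U] = ((-2)·(-2) + (1)·(1) + (-1)·(-1) + (2)·(2) + (0)·(0)) / 4 = 10/4 = 2.5
  s[U,V] = ((-2)·(2) + (1)·(3) + (-1)·(-1) + (2)·(-2) + (0)·(-2)) / 4 = -4/4 = -1
  s[V,V] = ((2)·(2) + (3)·(3) + (-1)·(-1) + (-2)·(-2) + (-2)·(-2)) / 4 = 22/4 = 5.5
  Sample standard deviations s_i = √(s[i,i]):
  s(U) = √(2.5) = 1.5811
  s(V) = √(5.5) = 2.3452

Step 3 — r_{ij} = s_{ij} / (s_i · s_j):
  r[U,U] = 1 (diagonal).
  r[U,V] = -1 / (1.5811 · 2.3452) = -1 / 3.7081 = -0.2697
  r[V,V] = 1 (diagonal).

R is symmetric with unit diagonal. Assembling:

R = [[1, -0.2697],
 [-0.2697, 1]]


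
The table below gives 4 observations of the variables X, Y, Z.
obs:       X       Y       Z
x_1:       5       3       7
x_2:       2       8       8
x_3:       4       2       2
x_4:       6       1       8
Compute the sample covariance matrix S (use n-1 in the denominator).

Step 1 — column means:
  mean(X) = (5 + 2 + 4 + 6) / 4 = 17/4 = 4.25
  mean(Y) = (3 + 8 + 2 + 1) / 4 = 14/4 = 3.5
  mean(Z) = (7 + 8 + 2 + 8) / 4 = 25/4 = 6.25

Step 2 — sample covariance S[i,j] = (1/(n-1)) · Σ_k (x_{k,i} - mean_i) · (x_{k,j} - mean_j), with n-1 = 3.
  S[X,X] = ((0.75)·(0.75) + (-2.25)·(-2.25) + (-0.25)·(-0.25) + (1.75)·(1.75)) / 3 = 8.75/3 = 2.9167
  S[X,Y] = ((0.75)·(-0.5) + (-2.25)·(4.5) + (-0.25)·(-1.5) + (1.75)·(-2.5)) / 3 = -14.5/3 = -4.8333
  S[X,Z] = ((0.75)·(0.75) + (-2.25)·(1.75) + (-0.25)·(-4.25) + (1.75)·(1.75)) / 3 = 0.75/3 = 0.25
  S[Y,Y] = ((-0.5)·(-0.5) + (4.5)·(4.5) + (-1.5)·(-1.5) + (-2.5)·(-2.5)) / 3 = 29/3 = 9.6667
  S[Y,Z] = ((-0.5)·(0.75) + (4.5)·(1.75) + (-1.5)·(-4.25) + (-2.5)·(1.75)) / 3 = 9.5/3 = 3.1667
  S[Z,Z] = ((0.75)·(0.75) + (1.75)·(1.75) + (-4.25)·(-4.25) + (1.75)·(1.75)) / 3 = 24.75/3 = 8.25

S is symmetric (S[j,i] = S[i,j]). Assembling:

S = [[2.9167, -4.8333, 0.25],
 [-4.8333, 9.6667, 3.1667],
 [0.25, 3.1667, 8.25]]


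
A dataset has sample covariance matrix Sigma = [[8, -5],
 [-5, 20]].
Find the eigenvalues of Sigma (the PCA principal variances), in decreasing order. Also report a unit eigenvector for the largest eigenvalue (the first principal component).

Step 1 — characteristic polynomial of 2×2 Sigma:
  det(Sigma - λI) = λ² - trace · λ + det = 0.
  trace = 8 + 20 = 28, det = 8·20 - (-5)² = 135.
Step 2 — discriminant:
  Δ = trace² - 4·det = 784 - 540 = 244.
Step 3 — eigenvalues:
  λ = (trace ± √Δ)/2 = (28 ± 15.6205)/2,
  λ_1 = 21.8102,  λ_2 = 6.1898.

Step 4 — unit eigenvector for λ_1: solve (Sigma - λ_1 I)v = 0. First row:
  (8 - 21.8102)·v_x + (-5)·v_y = 0, i.e. (-13.8102)·v_x + (-5)·v_y = 0,
  so v ∝ (b, λ_1 - a) = (-5, 13.8102); multiply by -1 so the first entry is positive: u = (5, -13.8102).
  ||u|| = √((5)² + (-13.8102)²) = √(215.723) ≈ 14.6875,
  v_1 = u/||u|| ≈ (0.3404, -0.9403) (||v_1|| = 1).

λ_1 = 21.8102,  λ_2 = 6.1898;  v_1 ≈ (0.3404, -0.9403)


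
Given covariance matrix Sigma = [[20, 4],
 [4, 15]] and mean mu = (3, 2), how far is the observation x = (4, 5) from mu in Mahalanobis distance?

Step 1 — centre the observation: (x - mu) = (1, 3).

Step 2 — invert Sigma. det(Sigma) = 20·15 - (4)² = 284.
  Sigma^{-1} = (1/det) · [[d, -b], [-b, a]] = [[0.0528, -0.0141],
 [-0.0141, 0.0704]].

Step 3 — form the quadratic (x - mu)^T · Sigma^{-1} · (x - mu):
  Sigma^{-1} · (x - mu) = (0.0106, 0.1972).
  (x - mu)^T · [Sigma^{-1} · (x - mu)] = (1)·(0.0106) + (3)·(0.1972) = 0.6021.

Step 4 — take square root: d = √(0.6021) ≈ 0.776.

d(x, mu) = √(0.6021) ≈ 0.776


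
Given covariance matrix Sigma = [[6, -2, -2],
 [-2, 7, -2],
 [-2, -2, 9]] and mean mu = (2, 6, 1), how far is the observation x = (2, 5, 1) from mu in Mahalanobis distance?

Step 1 — centre the observation: (x - mu) = (0, -1, 0).

Step 2 — invert Sigma (cofactor / det for 3×3, or solve directly):
  Sigma^{-1} = [[0.2153, 0.0803, 0.0657],
 [0.0803, 0.1825, 0.0584],
 [0.0657, 0.0584, 0.1387]].

Step 3 — form the quadratic (x - mu)^T · Sigma^{-1} · (x - mu):
  Sigma^{-1} · (x - mu) = (-0.0803, -0.1825, -0.0584).
  (x - mu)^T · [Sigma^{-1} · (x - mu)] = (0)·(-0.0803) + (-1)·(-0.1825) + (0)·(-0.0584) = 0.1825.

Step 4 — take square root: d = √(0.1825) ≈ 0.4272.

d(x, mu) = √(0.1825) ≈ 0.4272


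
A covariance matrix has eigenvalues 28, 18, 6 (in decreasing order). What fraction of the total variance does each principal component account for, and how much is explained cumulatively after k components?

Step 1 — total variance = trace(Sigma) = Σ λ_i = 28 + 18 + 6 = 52.

Step 2 — fraction explained by component i = λ_i / Σ λ:
  PC1: 28/52 = 0.5385
  PC2: 18/52 = 0.3462
  PC3: 6/52 = 0.1154

Step 3 — cumulative fraction after k components = (λ_1 + ... + λ_k) / Σ λ:
  k = 1: 28/52 = 0.5385
  k = 2: (28 + 18)/52 = 46/52 = 0.8846
  k = 3: (28 + 18 + 6)/52 = 52/52 = 1

Summary (fraction, with percent):

explained: PC1 0.5385 (53.85%), PC2 0.3462 (34.62%), PC3 0.1154 (11.54%);  cumulative: 0.5385, 0.8846, 1


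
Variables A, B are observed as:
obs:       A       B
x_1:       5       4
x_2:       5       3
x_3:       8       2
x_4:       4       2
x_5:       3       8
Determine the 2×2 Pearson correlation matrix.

Step 1 — column means:
  mean(A) = (5 + 5 + 8 + 4 + 3) / 5 = 25/5 = 5
  mean(B) = (4 + 3 + 2 + 2 + 8) / 5 = 19/5 = 3.8

Step 2 — sample variances and covariances s[i,j] = (1/(n-1)) · Σ_k (x_{k,i} - mean_i) · (x_{k,j} - mean_j), with n-1 = 4:
  s[A,A] = ((0)·(0) + (0)·(0) + (3)·(3) + (-1)·(-1) + (-2)·(-2)) / 4 = 14/4 = 3.5
  s[A,B] = ((0)·(0.2) + (0)·(-0.8) + (3)·(-1.8) + (-1)·(-1.8) + (-2)·(4.2)) / 4 = -12/4 = -3
  s[B,B] = ((0.2)·(0.2) + (-0.8)·(-0.8) + (-1.8)·(-1.8) + (-1.8)·(-1.8) + (4.2)·(4.2)) / 4 = 24.8/4 = 6.2
  Sample standard deviations s_i = √(s[i,i]):
  s(A) = √(3.5) = 1.8708
  s(B) = √(6.2) = 2.49

Step 3 — r_{ij} = s_{ij} / (s_i · s_j):
  r[A,A] = 1 (diagonal).
  r[A,B] = -3 / (1.8708 · 2.49) = -3 / 4.6583 = -0.644
  r[B,B] = 1 (diagonal).

R is symmetric with unit diagonal. Assembling:

R = [[1, -0.644],
 [-0.644, 1]]


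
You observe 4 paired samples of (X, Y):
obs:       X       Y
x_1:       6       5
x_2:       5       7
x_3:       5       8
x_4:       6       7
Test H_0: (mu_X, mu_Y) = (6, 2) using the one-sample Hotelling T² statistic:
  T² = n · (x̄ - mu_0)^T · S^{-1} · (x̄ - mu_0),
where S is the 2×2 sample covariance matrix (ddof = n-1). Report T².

Step 1 — sample mean vector:
  mean(X) = (6 + 5 + 5 + 6) / 4 = 22/4 = 5.5
  mean(Y) = (5 + 7 + 8 + 7) / 4 = 27/4 = 6.75
  x̄ = (5.5, 6.75),  deviation x̄ - mu_0 = (5.5, 6.75) - (6, 2) = (-0.5, 4.75).

Step 2 — sample covariance matrix, S[i,j] = (1/(n-1)) · Σ_k (x_{k,i} - mean_i) · (x_{k,j} - mean_j), divisor n-1 = 3:
  S[X,X] = ((0.5)·(0.5) + (-0.5)·(-0.5) + (-0.5)·(-0.5) + (0.5)·(0.5)) / 3 = 1/3 = 0.3333
  S[X,Y] = ((0.5)·(-1.75) + (-0.5)·(0.25) + (-0.5)·(1.25) + (0.5)·(0.25)) / 3 = -1.5/3 = -0.5
  S[Y,Y] = ((-1.75)·(-1.75) + (0.25)·(0.25) + (1.25)·(1.25) + (0.25)·(0.25)) / 3 = 4.75/3 = 1.5833
  S = [[0.3333, -0.5],
 [-0.5, 1.5833]].

Step 3 — invert S. det(S) = 0.3333·1.5833 - (-0.5)² = 0.2778.
  S^{-1} = (1/det) · [[d, -b], [-b, a]] = [[5.7, 1.8],
 [1.8, 1.2]].

Step 4 — quadratic form (x̄ - mu_0)^T · S^{-1} · (x̄ - mu_0):
  S^{-1} · (x̄ - mu_0) = (5.7, 4.8),
  (x̄ - mu_0)^T · [...] = (-0.5)·(5.7) + (4.75)·(4.8) = 19.95.

Step 5 — scale by n: T² = 4 · 19.95 = 79.8.

T² ≈ 79.8


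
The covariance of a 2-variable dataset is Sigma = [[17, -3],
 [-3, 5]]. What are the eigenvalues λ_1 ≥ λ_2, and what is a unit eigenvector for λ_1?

Step 1 — characteristic polynomial of 2×2 Sigma:
  det(Sigma - λI) = λ² - trace · λ + det = 0.
  trace = 17 + 5 = 22, det = 17·5 - (-3)² = 76.
Step 2 — discriminant:
  Δ = trace² - 4·det = 484 - 304 = 180.
Step 3 — eigenvalues:
  λ = (trace ± √Δ)/2 = (22 ± 13.4164)/2,
  λ_1 = 17.7082,  λ_2 = 4.2918.

Step 4 — unit eigenvector for λ_1: solve (Sigma - λ_1 I)v = 0. First row:
  (17 - 17.7082)·v_x + (-3)·v_y = 0, i.e. (-0.7082)·v_x + (-3)·v_y = 0,
  so v ∝ (b, λ_1 - a) = (-3, 0.7082); multiply by -1 so the first entry is positive: u = (3, -0.7082).
  ||u|| = √((3)² + (-0.7082)²) = √(9.5016) ≈ 3.0825,
  v_1 = u/||u|| ≈ (0.9732, -0.2298) (||v_1|| = 1).

λ_1 = 17.7082,  λ_2 = 4.2918;  v_1 ≈ (0.9732, -0.2298)


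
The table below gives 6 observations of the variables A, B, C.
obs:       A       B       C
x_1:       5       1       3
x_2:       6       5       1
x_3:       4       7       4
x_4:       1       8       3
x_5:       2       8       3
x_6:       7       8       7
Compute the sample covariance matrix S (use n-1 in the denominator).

Step 1 — column means:
  mean(A) = (5 + 6 + 4 + 1 + 2 + 7) / 6 = 25/6 = 4.1667
  mean(B) = (1 + 5 + 7 + 8 + 8 + 8) / 6 = 37/6 = 6.1667
  mean(C) = (3 + 1 + 4 + 3 + 3 + 7) / 6 = 21/6 = 3.5

Step 2 — sample covariance S[i,j] = (1/(n-1)) · Σ_k (x_{k,i} - mean_i) · (x_{k,j} - mean_j), with n-1 = 5.
  S[A,A] = ((0.8333)·(0.8333) + (1.8333)·(1.8333) + (-0.1667)·(-0.1667) + (-3.1667)·(-3.1667) + (-2.1667)·(-2.1667) + (2.8333)·(2.8333)) / 5 = 26.8333/5 = 5.3667
  S[A,B] = ((0.8333)·(-5.1667) + (1.8333)·(-1.1667) + (-0.1667)·(0.8333) + (-3.1667)·(1.8333) + (-2.1667)·(1.8333) + (2.8333)·(1.8333)) / 5 = -11.1667/5 = -2.2333
  S[A,C] = ((0.8333)·(-0.5) + (1.8333)·(-2.5) + (-0.1667)·(0.5) + (-3.1667)·(-0.5) + (-2.1667)·(-0.5) + (2.8333)·(3.5)) / 5 = 7.5/5 = 1.5
  S[B,B] = ((-5.1667)·(-5.1667) + (-1.1667)·(-1.1667) + (0.8333)·(0.8333) + (1.8333)·(1.8333) + (1.8333)·(1.8333) + (1.8333)·(1.8333)) / 5 = 38.8333/5 = 7.7667
  S[B,C] = ((-5.1667)·(-0.5) + (-1.1667)·(-2.5) + (0.8333)·(0.5) + (1.8333)·(-0.5) + (1.8333)·(-0.5) + (1.8333)·(3.5)) / 5 = 10.5/5 = 2.1
  S[C,C] = ((-0.5)·(-0.5) + (-2.5)·(-2.5) + (0.5)·(0.5) + (-0.5)·(-0.5) + (-0.5)·(-0.5) + (3.5)·(3.5)) / 5 = 19.5/5 = 3.9

S is symmetric (S[j,i] = S[i,j]). Assembling:

S = [[5.3667, -2.2333, 1.5],
 [-2.2333, 7.7667, 2.1],
 [1.5, 2.1, 3.9]]


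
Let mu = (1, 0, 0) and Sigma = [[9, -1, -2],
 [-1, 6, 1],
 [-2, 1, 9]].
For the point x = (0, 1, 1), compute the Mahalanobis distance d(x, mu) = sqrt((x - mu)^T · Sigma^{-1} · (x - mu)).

Step 1 — centre the observation: (x - mu) = (-1, 1, 1).

Step 2 — invert Sigma (cofactor / det for 3×3, or solve directly):
  Sigma^{-1} = [[0.1183, 0.0156, 0.0246],
 [0.0156, 0.1719, -0.0156],
 [0.0246, -0.0156, 0.1183]].

Step 3 — form the quadratic (x - mu)^T · Sigma^{-1} · (x - mu):
  Sigma^{-1} · (x - mu) = (-0.0781, 0.1406, 0.0781).
  (x - mu)^T · [Sigma^{-1} · (x - mu)] = (-1)·(-0.0781) + (1)·(0.1406) + (1)·(0.0781) = 0.2969.

Step 4 — take square root: d = √(0.2969) ≈ 0.5449.

d(x, mu) = √(0.2969) ≈ 0.5449


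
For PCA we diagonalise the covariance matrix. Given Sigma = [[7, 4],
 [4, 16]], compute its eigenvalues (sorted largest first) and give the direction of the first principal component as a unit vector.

Step 1 — characteristic polynomial of 2×2 Sigma:
  det(Sigma - λI) = λ² - trace · λ + det = 0.
  trace = 7 + 16 = 23, det = 7·16 - (4)² = 96.
Step 2 — discriminant:
  Δ = trace² - 4·det = 529 - 384 = 145.
Step 3 — eigenvalues:
  λ = (trace ± √Δ)/2 = (23 ± 12.0416)/2,
  λ_1 = 17.5208,  λ_2 = 5.4792.

Step 4 — unit eigenvector for λ_1: solve (Sigma - λ_1 I)v = 0. First row:
  (7 - 17.5208)·v_x + (4)·v_y = 0, i.e. (-10.5208)·v_x + (4)·v_y = 0,
  so v ∝ (b, λ_1 - a) = (4, 10.5208) = u.
  ||u|| = √((4)² + (10.5208)²) = √(126.6872) ≈ 11.2555,
  v_1 = u/||u|| ≈ (0.3554, 0.9347) (||v_1|| = 1).

λ_1 = 17.5208,  λ_2 = 5.4792;  v_1 ≈ (0.3554, 0.9347)


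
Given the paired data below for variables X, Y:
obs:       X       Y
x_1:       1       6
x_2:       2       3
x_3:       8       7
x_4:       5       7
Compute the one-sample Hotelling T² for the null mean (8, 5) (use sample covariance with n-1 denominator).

Step 1 — sample mean vector:
  mean(X) = (1 + 2 + 8 + 5) / 4 = 16/4 = 4
  mean(Y) = (6 + 3 + 7 + 7) / 4 = 23/4 = 5.75
  x̄ = (4, 5.75),  deviation x̄ - mu_0 = (4, 5.75) - (8, 5) = (-4, 0.75).

Step 2 — sample covariance matrix, S[i,j] = (1/(n-1)) · Σ_k (x_{k,i} - mean_i) · (x_{k,j} - mean_j), divisor n-1 = 3:
  S[X,X] = ((-3)·(-3) + (-2)·(-2) + (4)·(4) + (1)·(1)) / 3 = 30/3 = 10
  S[X,Y] = ((-3)·(0.25) + (-2)·(-2.75) + (4)·(1.25) + (1)·(1.25)) / 3 = 11/3 = 3.6667
  S[Y,Y] = ((0.25)·(0.25) + (-2.75)·(-2.75) + (1.25)·(1.25) + (1.25)·(1.25)) / 3 = 10.75/3 = 3.5833
  S = [[10, 3.6667],
 [3.6667, 3.5833]].

Step 3 — invert S. det(S) = 10·3.5833 - (3.6667)² = 22.3889.
  S^{-1} = (1/det) · [[d, -b], [-b, a]] = [[0.16, -0.1638],
 [-0.1638, 0.4467]].

Step 4 — quadratic form (x̄ - mu_0)^T · S^{-1} · (x̄ - mu_0):
  S^{-1} · (x̄ - mu_0) = (-0.763, 0.9901),
  (x̄ - mu_0)^T · [...] = (-4)·(-0.763) + (0.75)·(0.9901) = 3.7947.

Step 5 — scale by n: T² = 4 · 3.7947 = 15.1787.

T² ≈ 15.1787


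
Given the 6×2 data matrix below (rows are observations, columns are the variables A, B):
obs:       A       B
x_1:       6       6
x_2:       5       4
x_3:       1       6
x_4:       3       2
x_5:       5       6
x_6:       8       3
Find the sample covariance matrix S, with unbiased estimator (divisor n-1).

Step 1 — column means:
  mean(A) = (6 + 5 + 1 + 3 + 5 + 8) / 6 = 28/6 = 4.6667
  mean(B) = (6 + 4 + 6 + 2 + 6 + 3) / 6 = 27/6 = 4.5

Step 2 — sample covariance S[i,j] = (1/(n-1)) · Σ_k (x_{k,i} - mean_i) · (x_{k,j} - mean_j), with n-1 = 5.
  S[A,A] = ((1.3333)·(1.3333) + (0.3333)·(0.3333) + (-3.6667)·(-3.6667) + (-1.6667)·(-1.6667) + (0.3333)·(0.3333) + (3.3333)·(3.3333)) / 5 = 29.3333/5 = 5.8667
  S[A,B] = ((1.3333)·(1.5) + (0.3333)·(-0.5) + (-3.6667)·(1.5) + (-1.6667)·(-2.5) + (0.3333)·(1.5) + (3.3333)·(-1.5)) / 5 = -4/5 = -0.8
  S[B,B] = ((1.5)·(1.5) + (-0.5)·(-0.5) + (1.5)·(1.5) + (-2.5)·(-2.5) + (1.5)·(1.5) + (-1.5)·(-1.5)) / 5 = 15.5/5 = 3.1

S is symmetric (S[j,i] = S[i,j]). Assembling:

S = [[5.8667, -0.8],
 [-0.8, 3.1]]


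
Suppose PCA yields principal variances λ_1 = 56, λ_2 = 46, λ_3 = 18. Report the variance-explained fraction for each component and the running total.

Step 1 — total variance = trace(Sigma) = Σ λ_i = 56 + 46 + 18 = 120.

Step 2 — fraction explained by component i = λ_i / Σ λ:
  PC1: 56/120 = 0.4667
  PC2: 46/120 = 0.3833
  PC3: 18/120 = 0.15

Step 3 — cumulative fraction after k components = (λ_1 + ... + λ_k) / Σ λ:
  k = 1: 56/120 = 0.4667
  k = 2: (56 + 46)/120 = 102/120 = 0.85
  k = 3: (56 + 46 + 18)/120 = 120/120 = 1

Summary (fraction, with percent):

explained: PC1 0.4667 (46.67%), PC2 0.3833 (38.33%), PC3 0.15 (15%);  cumulative: 0.4667, 0.85, 1


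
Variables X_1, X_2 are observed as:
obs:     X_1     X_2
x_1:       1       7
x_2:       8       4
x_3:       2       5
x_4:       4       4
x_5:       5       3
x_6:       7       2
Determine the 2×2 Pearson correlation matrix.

Step 1 — column means:
  mean(X_1) = (1 + 8 + 2 + 4 + 5 + 7) / 6 = 27/6 = 4.5
  mean(X_2) = (7 + 4 + 5 + 4 + 3 + 2) / 6 = 25/6 = 4.1667

Step 2 — sample variances and covariances s[i,j] = (1/(n-1)) · Σ_k (x_{k,i} - mean_i) · (x_{k,j} - mean_j), with n-1 = 5:
  s[X_1,X_1] = ((-3.5)·(-3.5) + (3.5)·(3.5) + (-2.5)·(-2.5) + (-0.5)·(-0.5) + (0.5)·(0.5) + (2.5)·(2.5)) / 5 = 37.5/5 = 7.5
  s[X_1,X_2] = ((-3.5)·(2.8333) + (3.5)·(-0.1667) + (-2.5)·(0.8333) + (-0.5)·(-0.1667) + (0.5)·(-1.1667) + (2.5)·(-2.1667)) / 5 = -18.5/5 = -3.7
  s[X_2,X_2] = ((2.8333)·(2.8333) + (-0.1667)·(-0.1667) + (0.8333)·(0.8333) + (-0.1667)·(-0.1667) + (-1.1667)·(-1.1667) + (-2.1667)·(-2.1667)) / 5 = 14.8333/5 = 2.9667
  Sample standard deviations s_i = √(s[i,i]):
  s(X_1) = √(7.5) = 2.7386
  s(X_2) = √(2.9667) = 1.7224

Step 3 — r_{ij} = s_{ij} / (s_i · s_j):
  r[X_1,X_1] = 1 (diagonal).
  r[X_1,X_2] = -3.7 / (2.7386 · 1.7224) = -3.7 / 4.717 = -0.7844
  r[X_2,X_2] = 1 (diagonal).

R is symmetric with unit diagonal. Assembling:

R = [[1, -0.7844],
 [-0.7844, 1]]


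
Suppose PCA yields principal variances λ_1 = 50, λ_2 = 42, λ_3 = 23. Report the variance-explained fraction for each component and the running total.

Step 1 — total variance = trace(Sigma) = Σ λ_i = 50 + 42 + 23 = 115.

Step 2 — fraction explained by component i = λ_i / Σ λ:
  PC1: 50/115 = 0.4348
  PC2: 42/115 = 0.3652
  PC3: 23/115 = 0.2

Step 3 — cumulative fraction after k components = (λ_1 + ... + λ_k) / Σ λ:
  k = 1: 50/115 = 0.4348
  k = 2: (50 + 42)/115 = 92/115 = 0.8
  k = 3: (50 + 42 + 23)/115 = 115/115 = 1

Summary (fraction, with percent):

explained: PC1 0.4348 (43.48%), PC2 0.3652 (36.52%), PC3 0.2 (20%);  cumulative: 0.4348, 0.8, 1


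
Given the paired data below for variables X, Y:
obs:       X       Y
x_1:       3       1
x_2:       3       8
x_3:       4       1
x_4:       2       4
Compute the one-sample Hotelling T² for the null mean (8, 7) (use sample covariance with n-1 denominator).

Step 1 — sample mean vector:
  mean(X) = (3 + 3 + 4 + 2) / 4 = 12/4 = 3
  mean(Y) = (1 + 8 + 1 + 4) / 4 = 14/4 = 3.5
  x̄ = (3, 3.5),  deviation x̄ - mu_0 = (3, 3.5) - (8, 7) = (-5, -3.5).

Step 2 — sample covariance matrix, S[i,j] = (1/(n-1)) · Σ_k (x_{k,i} - mean_i) · (x_{k,j} - mean_j), divisor n-1 = 3:
  S[X,X] = ((0)·(0) + (0)·(0) + (1)·(1) + (-1)·(-1)) / 3 = 2/3 = 0.6667
  S[X,Y] = ((0)·(-2.5) + (0)·(4.5) + (1)·(-2.5) + (-1)·(0.5)) / 3 = -3/3 = -1
  S[Y,Y] = ((-2.5)·(-2.5) + (4.5)·(4.5) + (-2.5)·(-2.5) + (0.5)·(0.5)) / 3 = 33/3 = 11
  S = [[0.6667, -1],
 [-1, 11]].

Step 3 — invert S. det(S) = 0.6667·11 - (-1)² = 6.3333.
  S^{-1} = (1/det) · [[d, -b], [-b, a]] = [[1.7368, 0.1579],
 [0.1579, 0.1053]].

Step 4 — quadratic form (x̄ - mu_0)^T · S^{-1} · (x̄ - mu_0):
  S^{-1} · (x̄ - mu_0) = (-9.2368, -1.1579),
  (x̄ - mu_0)^T · [...] = (-5)·(-9.2368) + (-3.5)·(-1.1579) = 50.2368.

Step 5 — scale by n: T² = 4 · 50.2368 = 200.9474.

T² ≈ 200.9474


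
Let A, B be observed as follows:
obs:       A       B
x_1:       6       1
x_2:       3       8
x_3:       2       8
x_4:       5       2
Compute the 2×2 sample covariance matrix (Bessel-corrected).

Step 1 — column means:
  mean(A) = (6 + 3 + 2 + 5) / 4 = 16/4 = 4
  mean(B) = (1 + 8 + 8 + 2) / 4 = 19/4 = 4.75

Step 2 — sample covariance S[i,j] = (1/(n-1)) · Σ_k (x_{k,i} - mean_i) · (x_{k,j} - mean_j), with n-1 = 3.
  S[A,A] = ((2)·(2) + (-1)·(-1) + (-2)·(-2) + (1)·(1)) / 3 = 10/3 = 3.3333
  S[A,B] = ((2)·(-3.75) + (-1)·(3.25) + (-2)·(3.25) + (1)·(-2.75)) / 3 = -20/3 = -6.6667
  S[B,B] = ((-3.75)·(-3.75) + (3.25)·(3.25) + (3.25)·(3.25) + (-2.75)·(-2.75)) / 3 = 42.75/3 = 14.25

S is symmetric (S[j,i] = S[i,j]). Assembling:

S = [[3.3333, -6.6667],
 [-6.6667, 14.25]]


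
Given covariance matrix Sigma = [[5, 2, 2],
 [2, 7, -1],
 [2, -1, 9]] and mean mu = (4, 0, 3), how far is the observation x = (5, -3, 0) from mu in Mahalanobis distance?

Step 1 — centre the observation: (x - mu) = (1, -3, -3).

Step 2 — invert Sigma (cofactor / det for 3×3, or solve directly):
  Sigma^{-1} = [[0.2605, -0.084, -0.0672],
 [-0.084, 0.1723, 0.0378],
 [-0.0672, 0.0378, 0.1303]].

Step 3 — form the quadratic (x - mu)^T · Sigma^{-1} · (x - mu):
  Sigma^{-1} · (x - mu) = (0.7143, -0.7143, -0.5714).
  (x - mu)^T · [Sigma^{-1} · (x - mu)] = (1)·(0.7143) + (-3)·(-0.7143) + (-3)·(-0.5714) = 4.5714.

Step 4 — take square root: d = √(4.5714) ≈ 2.1381.

d(x, mu) = √(4.5714) ≈ 2.1381


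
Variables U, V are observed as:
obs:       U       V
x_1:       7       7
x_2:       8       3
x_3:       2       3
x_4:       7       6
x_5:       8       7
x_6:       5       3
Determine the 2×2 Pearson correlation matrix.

Step 1 — column means:
  mean(U) = (7 + 8 + 2 + 7 + 8 + 5) / 6 = 37/6 = 6.1667
  mean(V) = (7 + 3 + 3 + 6 + 7 + 3) / 6 = 29/6 = 4.8333

Step 2 — sample variances and covariances s[i,j] = (1/(n-1)) · Σ_k (x_{k,i} - mean_i) · (x_{k,j} - mean_j), with n-1 = 5:
  s[U,U] = ((0.8333)·(0.8333) + (1.8333)·(1.8333) + (-4.1667)·(-4.1667) + (0.8333)·(0.8333) + (1.8333)·(1.8333) + (-1.1667)·(-1.1667)) / 5 = 26.8333/5 = 5.3667
  s[U,V] = ((0.8333)·(2.1667) + (1.8333)·(-1.8333) + (-4.1667)·(-1.8333) + (0.8333)·(1.1667) + (1.8333)·(2.1667) + (-1.1667)·(-1.8333)) / 5 = 13.1667/5 = 2.6333
  s[V,V] = ((2.1667)·(2.1667) + (-1.8333)·(-1.8333) + (-1.8333)·(-1.8333) + (1.1667)·(1.1667) + (2.1667)·(2.1667) + (-1.8333)·(-1.8333)) / 5 = 20.8333/5 = 4.1667
  Sample standard deviations s_i = √(s[i,i]):
  s(U) = √(5.3667) = 2.3166
  s(V) = √(4.1667) = 2.0412

Step 3 — r_{ij} = s_{ij} / (s_i · s_j):
  r[U,U] = 1 (diagonal).
  r[U,V] = 2.6333 / (2.3166 · 2.0412) = 2.6333 / 4.7288 = 0.5569
  r[V,V] = 1 (diagonal).

R is symmetric with unit diagonal. Assembling:

R = [[1, 0.5569],
 [0.5569, 1]]


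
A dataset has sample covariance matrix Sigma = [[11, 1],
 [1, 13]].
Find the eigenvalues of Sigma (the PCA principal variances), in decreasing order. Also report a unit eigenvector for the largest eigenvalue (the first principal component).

Step 1 — characteristic polynomial of 2×2 Sigma:
  det(Sigma - λI) = λ² - trace · λ + det = 0.
  trace = 11 + 13 = 24, det = 11·13 - (1)² = 142.
Step 2 — discriminant:
  Δ = trace² - 4·det = 576 - 568 = 8.
Step 3 — eigenvalues:
  λ = (trace ± √Δ)/2 = (24 ± 2.8284)/2,
  λ_1 = 13.4142,  λ_2 = 10.5858.

Step 4 — unit eigenvector for λ_1: solve (Sigma - λ_1 I)v = 0. First row:
  (11 - 13.4142)·v_x + (1)·v_y = 0, i.e. (-2.4142)·v_x + (1)·v_y = 0,
  so v ∝ (b, λ_1 - a) = (1, 2.4142) = u.
  ||u|| = √((1)² + (2.4142)²) = √(6.8284) ≈ 2.6131,
  v_1 = u/||u|| ≈ (0.3827, 0.9239) (||v_1|| = 1).

λ_1 = 13.4142,  λ_2 = 10.5858;  v_1 ≈ (0.3827, 0.9239)


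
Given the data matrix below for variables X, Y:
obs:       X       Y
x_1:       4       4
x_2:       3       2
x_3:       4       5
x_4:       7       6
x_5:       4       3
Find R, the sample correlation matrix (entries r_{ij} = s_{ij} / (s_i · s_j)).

Step 1 — column means:
  mean(X) = (4 + 3 + 4 + 7 + 4) / 5 = 22/5 = 4.4
  mean(Y) = (4 + 2 + 5 + 6 + 3) / 5 = 20/5 = 4

Step 2 — sample variances and covariances s[i,j] = (1/(n-1)) · Σ_k (x_{k,i} - mean_i) · (x_{k,j} - mean_j), with n-1 = 4:
  s[X,X] = ((-0.4)·(-0.4) + (-1.4)·(-1.4) + (-0.4)·(-0.4) + (2.6)·(2.6) + (-0.4)·(-0.4)) / 4 = 9.2/4 = 2.3
  s[X,Y] = ((-0.4)·(0) + (-1.4)·(-2) + (-0.4)·(1) + (2.6)·(2) + (-0.4)·(-1)) / 4 = 8/4 = 2
  s[Y,Y] = ((0)·(0) + (-2)·(-2) + (1)·(1) + (2)·(2) + (-1)·(-1)) / 4 = 10/4 = 2.5
  Sample standard deviations s_i = √(s[i,i]):
  s(X) = √(2.3) = 1.5166
  s(Y) = √(2.5) = 1.5811

Step 3 — r_{ij} = s_{ij} / (s_i · s_j):
  r[X,X] = 1 (diagonal).
  r[X,Y] = 2 / (1.5166 · 1.5811) = 2 / 2.3979 = 0.8341
  r[Y,Y] = 1 (diagonal).

R is symmetric with unit diagonal. Assembling:

R = [[1, 0.8341],
 [0.8341, 1]]


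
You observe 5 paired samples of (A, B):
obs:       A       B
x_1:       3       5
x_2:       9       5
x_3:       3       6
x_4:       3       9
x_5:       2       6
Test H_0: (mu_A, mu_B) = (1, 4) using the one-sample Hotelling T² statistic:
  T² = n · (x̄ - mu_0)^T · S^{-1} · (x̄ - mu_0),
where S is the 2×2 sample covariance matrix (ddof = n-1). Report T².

Step 1 — sample mean vector:
  mean(A) = (3 + 9 + 3 + 3 + 2) / 5 = 20/5 = 4
  mean(B) = (5 + 5 + 6 + 9 + 6) / 5 = 31/5 = 6.2
  x̄ = (4, 6.2),  deviation x̄ - mu_0 = (4, 6.2) - (1, 4) = (3, 2.2).

Step 2 — sample covariance matrix, S[i,j] = (1/(n-1)) · Σ_k (x_{k,i} - mean_i) · (x_{k,j} - mean_j), divisor n-1 = 4:
  S[A,A] = ((-1)·(-1) + (5)·(5) + (-1)·(-1) + (-1)·(-1) + (-2)·(-2)) / 4 = 32/4 = 8
  S[A,B] = ((-1)·(-1.2) + (5)·(-1.2) + (-1)·(-0.2) + (-1)·(2.8) + (-2)·(-0.2)) / 4 = -7/4 = -1.75
  S[B,B] = ((-1.2)·(-1.2) + (-1.2)·(-1.2) + (-0.2)·(-0.2) + (2.8)·(2.8) + (-0.2)·(-0.2)) / 4 = 10.8/4 = 2.7
  S = [[8, -1.75],
 [-1.75, 2.7]].

Step 3 — invert S. det(S) = 8·2.7 - (-1.75)² = 18.5375.
  S^{-1} = (1/det) · [[d, -b], [-b, a]] = [[0.1457, 0.0944],
 [0.0944, 0.4316]].

Step 4 — quadratic form (x̄ - mu_0)^T · S^{-1} · (x̄ - mu_0):
  S^{-1} · (x̄ - mu_0) = (0.6446, 1.2326),
  (x̄ - mu_0)^T · [...] = (3)·(0.6446) + (2.2)·(1.2326) = 4.6457.

Step 5 — scale by n: T² = 5 · 4.6457 = 23.2286.

T² ≈ 23.2286


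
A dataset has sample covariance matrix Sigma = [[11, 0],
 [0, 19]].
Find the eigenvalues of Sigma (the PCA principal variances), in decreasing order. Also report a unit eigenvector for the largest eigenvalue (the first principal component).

Step 1 — characteristic polynomial of 2×2 Sigma:
  det(Sigma - λI) = λ² - trace · λ + det = 0.
  trace = 11 + 19 = 30, det = 11·19 - (0)² = 209.
Step 2 — discriminant:
  Δ = trace² - 4·det = 900 - 836 = 64.
Step 3 — eigenvalues:
  λ = (trace ± √Δ)/2 = (30 ± 8)/2,
  λ_1 = 19,  λ_2 = 11.

Step 4 — unit eigenvector for λ_1: Sigma is diagonal, so its eigenvectors are the coordinate axes. λ_1 = 19 is the diagonal entry on the second coordinate axis, hence
  v_1 = (0, 1) (||v_1|| = 1).

λ_1 = 19,  λ_2 = 11;  v_1 ≈ (0, 1)


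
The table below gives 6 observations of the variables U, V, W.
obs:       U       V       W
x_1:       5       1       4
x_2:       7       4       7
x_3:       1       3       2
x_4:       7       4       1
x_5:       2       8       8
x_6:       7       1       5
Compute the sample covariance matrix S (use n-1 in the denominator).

Step 1 — column means:
  mean(U) = (5 + 7 + 1 + 7 + 2 + 7) / 6 = 29/6 = 4.8333
  mean(V) = (1 + 4 + 3 + 4 + 8 + 1) / 6 = 21/6 = 3.5
  mean(W) = (4 + 7 + 2 + 1 + 8 + 5) / 6 = 27/6 = 4.5

Step 2 — sample covariance S[i,j] = (1/(n-1)) · Σ_k (x_{k,i} - mean_i) · (x_{k,j} - mean_j), with n-1 = 5.
  S[U,U] = ((0.1667)·(0.1667) + (2.1667)·(2.1667) + (-3.8333)·(-3.8333) + (2.1667)·(2.1667) + (-2.8333)·(-2.8333) + (2.1667)·(2.1667)) / 5 = 36.8333/5 = 7.3667
  S[U,V] = ((0.1667)·(-2.5) + (2.1667)·(0.5) + (-3.8333)·(-0.5) + (2.1667)·(0.5) + (-2.8333)·(4.5) + (2.1667)·(-2.5)) / 5 = -14.5/5 = -2.9
  S[U,W] = ((0.1667)·(-0.5) + (2.1667)·(2.5) + (-3.8333)·(-2.5) + (2.1667)·(-3.5) + (-2.8333)·(3.5) + (2.1667)·(0.5)) / 5 = -1.5/5 = -0.3
  S[V,V] = ((-2.5)·(-2.5) + (0.5)·(0.5) + (-0.5)·(-0.5) + (0.5)·(0.5) + (4.5)·(4.5) + (-2.5)·(-2.5)) / 5 = 33.5/5 = 6.7
  S[V,W] = ((-2.5)·(-0.5) + (0.5)·(2.5) + (-0.5)·(-2.5) + (0.5)·(-3.5) + (4.5)·(3.5) + (-2.5)·(0.5)) / 5 = 16.5/5 = 3.3
  S[W,W] = ((-0.5)·(-0.5) + (2.5)·(2.5) + (-2.5)·(-2.5) + (-3.5)·(-3.5) + (3.5)·(3.5) + (0.5)·(0.5)) / 5 = 37.5/5 = 7.5

S is symmetric (S[j,i] = S[i,j]). Assembling:

S = [[7.3667, -2.9, -0.3],
 [-2.9, 6.7, 3.3],
 [-0.3, 3.3, 7.5]]
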